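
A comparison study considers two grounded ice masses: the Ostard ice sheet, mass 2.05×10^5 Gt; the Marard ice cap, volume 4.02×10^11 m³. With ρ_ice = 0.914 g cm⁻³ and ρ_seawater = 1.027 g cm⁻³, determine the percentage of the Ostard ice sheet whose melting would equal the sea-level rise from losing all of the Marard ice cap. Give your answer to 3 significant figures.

≈ 0.179 %

Equal sea-level rise means equal mass of meltwater, i.e. equal mass of ice lost.
Ice mass of Marard: 3.674×10^14 kg; ice mass of Ostard: 2.050×10^17 kg.
Fraction required = 3.674×10^14 / 2.050×10^17 = 1.79×10^-3 → 0.179 %.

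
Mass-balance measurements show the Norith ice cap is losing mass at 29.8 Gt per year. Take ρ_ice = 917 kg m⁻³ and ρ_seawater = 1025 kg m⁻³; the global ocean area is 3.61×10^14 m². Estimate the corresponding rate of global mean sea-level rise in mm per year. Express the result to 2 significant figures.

ρ_w = 1025 kg m⁻³. Annual water volume added = 29.8 Gt / ρ_w = 2.980×10^13 kg / 1025 kg m⁻³ = 2.907×10^10 m³.
Δh per year = 2.907×10^10 / 3.61×10^14 = 8.05×10^-5 m = 0.081 mm.

≈ 0.081 mm/yr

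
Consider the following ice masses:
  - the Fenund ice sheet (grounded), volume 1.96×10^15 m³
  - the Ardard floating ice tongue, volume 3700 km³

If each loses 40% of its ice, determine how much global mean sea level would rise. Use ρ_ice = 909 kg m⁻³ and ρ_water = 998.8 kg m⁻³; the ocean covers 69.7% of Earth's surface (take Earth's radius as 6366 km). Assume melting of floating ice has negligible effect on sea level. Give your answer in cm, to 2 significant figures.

≈ 200 cm

Fenund: 0.4 × 1.96×10^15 m³ × (909/998.8) = 7.135×10^14 m³ of water.
The Ardard floating ice tongue is floating and already displaces its own weight of water, so its melt adds essentially nothing to sea level.
Total added water ≈ 7.135×10^14 m³ over 3.55×10^14 m² → Δh = 2.01 m = 200 cm.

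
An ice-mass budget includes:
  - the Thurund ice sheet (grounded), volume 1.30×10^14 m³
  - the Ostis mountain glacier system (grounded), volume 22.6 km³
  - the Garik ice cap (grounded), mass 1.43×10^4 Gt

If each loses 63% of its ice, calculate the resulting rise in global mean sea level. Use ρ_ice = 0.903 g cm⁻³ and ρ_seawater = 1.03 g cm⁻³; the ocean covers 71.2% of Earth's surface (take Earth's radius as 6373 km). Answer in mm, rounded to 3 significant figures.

Thurund: 0.63 × 1.30×10^14 m³ × (903/1030) = 7.180×10^13 m³ of water.
Ostis: 0.63 × 22.6 km³ × (903/1030) = 12.48 km³ of water.
Garik: 0.63 × 1.43×10^4 Gt = 9.009×10^15 kg; dividing by ρ_w = 1.03 g cm⁻³ = 1030 kg m⁻³ gives 8.747×10^12 m³ of water.
Total added water ≈ 8.056×10^13 m³ over 3.63×10^14 m² → Δh = 0.222 m = 222 mm.

≈ 222 mm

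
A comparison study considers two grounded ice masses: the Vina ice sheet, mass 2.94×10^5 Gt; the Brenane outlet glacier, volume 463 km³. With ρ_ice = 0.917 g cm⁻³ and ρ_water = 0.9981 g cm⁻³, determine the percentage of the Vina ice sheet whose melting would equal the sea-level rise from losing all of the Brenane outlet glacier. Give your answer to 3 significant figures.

≈ 0.144 %

Equal sea-level rise means equal mass of meltwater, i.e. equal mass of ice lost.
Ice mass of Brenane: 4.246×10^14 kg; ice mass of Vina: 2.940×10^17 kg.
Fraction required = 4.246×10^14 / 2.940×10^17 = 1.44×10^-3 → 0.144 %.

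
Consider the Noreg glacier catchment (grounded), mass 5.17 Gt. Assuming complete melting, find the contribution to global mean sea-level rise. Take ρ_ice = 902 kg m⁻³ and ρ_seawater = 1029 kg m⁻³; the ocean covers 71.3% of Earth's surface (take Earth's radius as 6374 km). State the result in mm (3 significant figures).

≈ 0.0138 mm

Noreg: 5.17 Gt = 5.170×10^12 kg; dividing by ρ_w = 1029 kg m⁻³ gives 5.024×10^9 m³ of water.
Spread over 3.64×10^14 m² of ocean, Δh = 5.024×10^9 / 3.64×10^14 = 1.38×10^-5 m = 0.0138 mm.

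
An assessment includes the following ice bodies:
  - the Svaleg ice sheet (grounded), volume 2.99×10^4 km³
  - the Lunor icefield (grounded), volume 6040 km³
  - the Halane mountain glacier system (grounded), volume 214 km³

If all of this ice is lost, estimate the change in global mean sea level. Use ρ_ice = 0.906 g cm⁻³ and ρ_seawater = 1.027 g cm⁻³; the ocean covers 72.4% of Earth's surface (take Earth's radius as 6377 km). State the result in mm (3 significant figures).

Svaleg: 2.99×10^4 km³ × (906/1027) = 2.638×10^4 km³ of water.
Lunor: 6040 km³ × (906/1027) = 5328 km³ of water.
Halane: 214 km³ × (906/1027) = 188.8 km³ of water.
Total added water ≈ 3.189×10^13 m³ over 3.70×10^14 m² → Δh = 0.0862 m = 86.2 mm.

≈ 86.2 mm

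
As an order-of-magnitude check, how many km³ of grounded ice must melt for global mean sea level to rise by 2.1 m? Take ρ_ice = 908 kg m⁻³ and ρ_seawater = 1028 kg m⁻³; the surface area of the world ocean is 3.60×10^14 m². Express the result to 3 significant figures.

Required water volume = Δh × A = 2.1 m × 3.60×10^14 m² = 7.560×10^14 m³ = 7.560×10^5 km³.
Ice volume = water volume × ρ_w/ρ_ice = 7.560×10^5 × 1028/908 = 8.56×10^5 km³.

≈ 8.56×10^5 km³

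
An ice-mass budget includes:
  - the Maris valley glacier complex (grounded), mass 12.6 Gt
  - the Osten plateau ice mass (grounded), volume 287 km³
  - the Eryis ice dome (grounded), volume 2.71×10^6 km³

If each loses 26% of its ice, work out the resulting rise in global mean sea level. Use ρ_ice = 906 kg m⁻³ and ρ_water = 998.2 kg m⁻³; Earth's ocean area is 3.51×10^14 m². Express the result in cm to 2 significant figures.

≈ 180 cm

Maris: 0.26 × 12.6 Gt = 3.276×10^12 kg; dividing by ρ_w = 998.2 kg m⁻³ gives 3.282×10^9 m³ of water.
Osten: 0.26 × 287 km³ × (906/998.2) = 67.73 km³ of water.
Eryis: 0.26 × 2.71×10^6 km³ × (906/998.2) = 6.395×10^5 km³ of water.
Total added water ≈ 6.396×10^14 m³ over 3.51×10^14 m² → Δh = 1.82 m = 180 cm.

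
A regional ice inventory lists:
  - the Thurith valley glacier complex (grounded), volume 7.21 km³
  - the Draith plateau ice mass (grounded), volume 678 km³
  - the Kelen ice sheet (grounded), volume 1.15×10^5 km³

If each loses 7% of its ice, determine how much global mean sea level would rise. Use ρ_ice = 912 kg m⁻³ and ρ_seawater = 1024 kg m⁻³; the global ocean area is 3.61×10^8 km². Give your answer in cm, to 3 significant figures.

≈ 2.00 cm

Thurith: 0.07 × 7.21 km³ × (912/1024) = 0.4495 km³ of water.
Draith: 0.07 × 678 km³ × (912/1024) = 42.27 km³ of water.
Kelen: 0.07 × 1.15×10^5 km³ × (912/1024) = 7170 km³ of water.
Total added water ≈ 7.212×10^12 m³ over 3.61×10^14 m² → Δh = 0.0200 m = 2.00 cm.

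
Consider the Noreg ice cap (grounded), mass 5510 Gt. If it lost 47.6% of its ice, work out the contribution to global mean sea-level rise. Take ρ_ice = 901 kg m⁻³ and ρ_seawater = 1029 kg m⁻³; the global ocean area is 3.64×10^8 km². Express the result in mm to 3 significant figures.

Noreg: 0.476 × 5510 Gt = 2.623×10^15 kg; dividing by ρ_w = 1029 kg m⁻³ gives 2.549×10^12 m³ of water.
Spread over 3.64×10^14 m² of ocean, Δh = 2.549×10^12 / 3.64×10^14 = 7.00×10^-3 m = 7.00 mm.

≈ 7.00 mm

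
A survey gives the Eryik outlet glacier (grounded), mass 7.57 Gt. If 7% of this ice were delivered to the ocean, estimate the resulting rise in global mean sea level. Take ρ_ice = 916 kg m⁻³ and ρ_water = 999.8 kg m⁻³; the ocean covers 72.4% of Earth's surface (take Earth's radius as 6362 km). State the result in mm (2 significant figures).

≈ 1.4×10^-3 mm

Eryik: 0.07 × 7.57 Gt = 5.299×10^11 kg; dividing by ρ_w = 999.8 kg m⁻³ gives 5.300×10^8 m³ of water.
Spread over 3.68×10^14 m² of ocean, Δh = 5.300×10^8 / 3.68×10^14 = 1.44×10^-6 m = 1.4×10^-3 mm.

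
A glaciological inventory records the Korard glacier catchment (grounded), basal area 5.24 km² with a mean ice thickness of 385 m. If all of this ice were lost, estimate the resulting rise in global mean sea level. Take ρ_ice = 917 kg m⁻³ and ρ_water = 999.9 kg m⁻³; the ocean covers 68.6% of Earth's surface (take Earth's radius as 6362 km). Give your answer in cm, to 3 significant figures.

≈ 5.30×10^-4 cm

Korard: ice volume = 5.24 km² × 385 m = 2.017 km³; 2.017 × (917/999.9) = 1.850 km³ of water.
Spread over 3.49×10^14 m² of ocean, Δh = 1.850×10^9 / 3.49×10^14 = 5.30×10^-6 m = 5.30×10^-4 cm.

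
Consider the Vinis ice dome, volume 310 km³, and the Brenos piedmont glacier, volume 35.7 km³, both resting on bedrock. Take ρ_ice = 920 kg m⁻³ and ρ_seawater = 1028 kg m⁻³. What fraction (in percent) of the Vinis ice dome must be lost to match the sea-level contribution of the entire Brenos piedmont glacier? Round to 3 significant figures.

≈ 11.5 %

Equal sea-level rise means equal mass of meltwater, i.e. equal mass of ice lost.
Ice mass of Brenos: 3.284×10^13 kg; ice mass of Vinis: 2.852×10^14 kg.
Fraction required = 3.284×10^13 / 2.852×10^14 = 0.115 → 11.5 %.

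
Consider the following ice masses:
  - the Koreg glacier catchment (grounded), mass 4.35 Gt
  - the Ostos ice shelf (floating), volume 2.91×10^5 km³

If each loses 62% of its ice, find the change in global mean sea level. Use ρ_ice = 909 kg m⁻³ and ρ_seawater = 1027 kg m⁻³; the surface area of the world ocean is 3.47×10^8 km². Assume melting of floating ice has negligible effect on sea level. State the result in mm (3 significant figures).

≈ 7.57×10^-3 mm

Koreg: 0.62 × 4.35 Gt = 2.697×10^12 kg; dividing by ρ_w = 1027 kg m⁻³ gives 2.626×10^9 m³ of water.
The Ostos ice shelf is floating and already displaces its own weight of water, so its melt adds essentially nothing to sea level.
Total added water ≈ 2.626×10^9 m³ over 3.47×10^14 m² → Δh = 7.57×10^-6 m = 7.57×10^-3 mm.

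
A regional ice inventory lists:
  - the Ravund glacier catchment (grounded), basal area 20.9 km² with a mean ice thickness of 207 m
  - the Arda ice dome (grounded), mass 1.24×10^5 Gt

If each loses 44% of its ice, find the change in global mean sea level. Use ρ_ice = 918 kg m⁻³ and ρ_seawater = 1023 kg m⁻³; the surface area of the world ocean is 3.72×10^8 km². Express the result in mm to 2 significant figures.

≈ 140 mm

Ravund: ice volume = 20.9 km² × 207 m = 4.326 km³; 0.44 × 4.326 × (918/1023) = 1.708 km³ of water.
Arda: 0.44 × 1.24×10^5 Gt = 5.456×10^16 kg; dividing by ρ_w = 1023 kg m⁻³ gives 5.333×10^13 m³ of water.
Total added water ≈ 5.334×10^13 m³ over 3.72×10^14 m² → Δh = 0.143 m = 140 mm.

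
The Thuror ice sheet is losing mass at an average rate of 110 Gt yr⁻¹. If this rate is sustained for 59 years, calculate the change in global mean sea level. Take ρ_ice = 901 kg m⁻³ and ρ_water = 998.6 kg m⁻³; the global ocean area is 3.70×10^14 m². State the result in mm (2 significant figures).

Total mass lost = 110 Gt/yr × 59 yr = 6490 Gt = 6.490×10^15 kg.
ρ_w = 998.6 kg m⁻³, so water volume = 6.490×10^15 / 998.6 = 6.499×10^12 m³.
Δh = 6.499×10^12 / 3.70×10^14 = 0.0176 m = 18 mm.

≈ 18 mm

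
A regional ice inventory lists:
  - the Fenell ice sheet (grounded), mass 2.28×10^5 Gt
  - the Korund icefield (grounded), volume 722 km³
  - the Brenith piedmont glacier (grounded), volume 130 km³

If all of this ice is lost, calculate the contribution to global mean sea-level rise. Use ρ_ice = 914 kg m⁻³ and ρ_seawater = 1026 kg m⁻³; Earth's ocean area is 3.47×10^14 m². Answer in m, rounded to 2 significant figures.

Fenell: 2.28×10^5 Gt = 2.280×10^17 kg; dividing by ρ_w = 1026 kg m⁻³ gives 2.222×10^14 m³ of water.
Korund: 722 km³ × (914/1026) = 643.2 km³ of water.
Brenith: 130 km³ × (914/1026) = 115.8 km³ of water.
Total added water ≈ 2.230×10^14 m³ over 3.47×10^14 m² → Δh = 0.643 m.

≈ 0.64 m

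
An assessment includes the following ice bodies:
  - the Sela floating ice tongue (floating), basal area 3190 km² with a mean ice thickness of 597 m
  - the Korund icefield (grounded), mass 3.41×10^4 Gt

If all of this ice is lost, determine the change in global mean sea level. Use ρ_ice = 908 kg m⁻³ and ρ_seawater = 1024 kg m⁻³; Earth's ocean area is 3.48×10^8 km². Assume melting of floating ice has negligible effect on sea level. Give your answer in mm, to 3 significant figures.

≈ 95.7 mm

The Sela floating ice tongue is floating and already displaces its own weight of water, so its melt adds essentially nothing to sea level.
Korund: 3.41×10^4 Gt = 3.410×10^16 kg; dividing by ρ_w = 1024 kg m⁻³ gives 3.330×10^13 m³ of water.
Total added water ≈ 3.330×10^13 m³ over 3.48×10^14 m² → Δh = 0.0957 m = 95.7 mm.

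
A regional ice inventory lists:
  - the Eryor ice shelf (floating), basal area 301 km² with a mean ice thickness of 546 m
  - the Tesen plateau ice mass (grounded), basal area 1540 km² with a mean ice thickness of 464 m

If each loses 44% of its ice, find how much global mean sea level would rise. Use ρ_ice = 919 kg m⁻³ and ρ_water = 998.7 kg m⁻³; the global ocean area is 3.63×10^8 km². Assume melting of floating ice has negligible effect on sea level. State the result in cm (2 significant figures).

≈ 0.080 cm

The Eryor ice shelf is floating and already displaces its own weight of water, so its melt adds essentially nothing to sea level.
Tesen: ice volume = 1540 km² × 464 m = 714.6 km³; 0.44 × 714.6 × (919/998.7) = 289.3 km³ of water.
Total added water ≈ 2.893×10^11 m³ over 3.63×10^14 m² → Δh = 7.97×10^-4 m = 0.080 cm.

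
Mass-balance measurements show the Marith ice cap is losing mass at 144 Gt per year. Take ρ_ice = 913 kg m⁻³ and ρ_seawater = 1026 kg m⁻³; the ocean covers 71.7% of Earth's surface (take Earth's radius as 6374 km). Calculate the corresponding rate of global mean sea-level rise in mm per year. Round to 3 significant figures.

≈ 0.383 mm/yr

ρ_w = 1026 kg m⁻³. Annual water volume added = 144 Gt / ρ_w = 1.440×10^14 kg / 1026 kg m⁻³ = 1.404×10^11 m³.
Δh per year = 1.404×10^11 / 3.66×10^14 = 3.83×10^-4 m = 0.383 mm.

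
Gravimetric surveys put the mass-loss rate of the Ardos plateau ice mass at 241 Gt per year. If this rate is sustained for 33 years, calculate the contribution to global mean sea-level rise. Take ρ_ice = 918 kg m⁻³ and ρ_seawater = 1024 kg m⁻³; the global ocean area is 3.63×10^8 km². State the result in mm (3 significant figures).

≈ 21.4 mm

Total mass lost = 241 Gt/yr × 33 yr = 7953 Gt = 7.953×10^15 kg.
ρ_w = 1024 kg m⁻³, so water volume = 7.953×10^15 / 1024 = 7.767×10^12 m³.
Δh = 7.767×10^12 / 3.63×10^14 = 0.0214 m = 21.4 mm.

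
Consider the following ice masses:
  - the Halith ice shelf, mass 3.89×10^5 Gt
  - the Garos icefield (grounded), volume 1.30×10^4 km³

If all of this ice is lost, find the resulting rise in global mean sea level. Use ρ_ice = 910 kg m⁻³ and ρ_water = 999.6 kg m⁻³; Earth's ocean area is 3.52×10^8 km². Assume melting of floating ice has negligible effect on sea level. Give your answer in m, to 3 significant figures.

The Halith ice shelf is floating and already displaces its own weight of water, so its melt adds essentially nothing to sea level.
Garos: 1.30×10^4 km³ × (910/999.6) = 1.183×10^4 km³ of water.
Total added water ≈ 1.183×10^13 m³ over 3.52×10^14 m² → Δh = 0.0336 m.

≈ 0.0336 m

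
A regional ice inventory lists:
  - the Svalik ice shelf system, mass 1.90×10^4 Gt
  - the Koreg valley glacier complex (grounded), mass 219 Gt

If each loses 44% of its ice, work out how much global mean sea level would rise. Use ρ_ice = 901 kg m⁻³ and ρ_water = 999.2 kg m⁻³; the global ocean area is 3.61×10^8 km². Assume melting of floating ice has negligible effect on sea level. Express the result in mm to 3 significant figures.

The Svalik ice shelf system is floating and already displaces its own weight of water, so its melt adds essentially nothing to sea level.
Koreg: 0.44 × 219 Gt = 9.636×10^13 kg; dividing by ρ_w = 999.2 kg m⁻³ gives 9.644×10^10 m³ of water.
Total added water ≈ 9.644×10^10 m³ over 3.61×10^14 m² → Δh = 2.67×10^-4 m = 0.267 mm.

≈ 0.267 mm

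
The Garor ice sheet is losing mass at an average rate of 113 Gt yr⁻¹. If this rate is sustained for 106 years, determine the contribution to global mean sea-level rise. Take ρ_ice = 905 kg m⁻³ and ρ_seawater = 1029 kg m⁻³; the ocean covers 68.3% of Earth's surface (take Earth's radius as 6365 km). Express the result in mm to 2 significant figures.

Total mass lost = 113 Gt/yr × 106 yr = 1.198×10^4 Gt = 1.198×10^16 kg.
ρ_w = 1029 kg m⁻³, so water volume = 1.198×10^16 / 1029 = 1.164×10^13 m³.
Δh = 1.164×10^13 / 3.48×10^14 = 0.0335 m = 33 mm.

≈ 33 mm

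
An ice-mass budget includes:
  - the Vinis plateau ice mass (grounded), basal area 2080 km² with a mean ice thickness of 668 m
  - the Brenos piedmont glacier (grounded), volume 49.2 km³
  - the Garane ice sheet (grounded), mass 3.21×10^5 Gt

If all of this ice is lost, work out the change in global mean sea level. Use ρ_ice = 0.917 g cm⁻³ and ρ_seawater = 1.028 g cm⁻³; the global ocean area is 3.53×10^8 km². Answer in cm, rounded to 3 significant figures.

Vinis: ice volume = 2080 km² × 668 m = 1389 km³; 1389 × (917/1028) = 1239 km³ of water.
Brenos: 49.2 km³ × (917/1028) = 43.89 km³ of water.
Garane: 3.21×10^5 Gt = 3.210×10^17 kg; dividing by ρ_w = 1.028 g cm⁻³ = 1028 kg m⁻³ gives 3.123×10^14 m³ of water.
Total added water ≈ 3.135×10^14 m³ over 3.53×10^14 m² → Δh = 0.888 m = 88.8 cm.

≈ 88.8 cm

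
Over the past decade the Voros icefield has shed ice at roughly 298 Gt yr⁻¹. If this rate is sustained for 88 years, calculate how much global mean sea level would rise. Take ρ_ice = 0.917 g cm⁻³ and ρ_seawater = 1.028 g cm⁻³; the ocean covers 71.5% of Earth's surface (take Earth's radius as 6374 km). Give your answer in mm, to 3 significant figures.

Total mass lost = 298 Gt/yr × 88 yr = 2.622×10^4 Gt = 2.622×10^16 kg.
ρ_w = 1.028 g cm⁻³ = 1028 kg m⁻³, so water volume = 2.622×10^16 / 1028 = 2.551×10^13 m³.
Δh = 2.551×10^13 / 3.65×10^14 = 0.0699 m = 69.9 mm.

≈ 69.9 mm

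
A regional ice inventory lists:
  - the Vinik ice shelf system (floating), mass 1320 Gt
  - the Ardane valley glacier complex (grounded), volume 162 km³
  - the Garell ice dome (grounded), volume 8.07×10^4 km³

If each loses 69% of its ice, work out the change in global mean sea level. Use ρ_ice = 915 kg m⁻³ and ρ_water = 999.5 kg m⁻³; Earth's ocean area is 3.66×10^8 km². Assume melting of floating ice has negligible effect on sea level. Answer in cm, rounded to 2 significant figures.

≈ 14 cm

The Vinik ice shelf system is floating and already displaces its own weight of water, so its melt adds essentially nothing to sea level.
Ardane: 0.69 × 162 km³ × (915/999.5) = 102.3 km³ of water.
Garell: 0.69 × 8.07×10^4 km³ × (915/999.5) = 5.098×10^4 km³ of water.
Total added water ≈ 5.108×10^13 m³ over 3.66×10^14 m² → Δh = 0.140 m = 14 cm.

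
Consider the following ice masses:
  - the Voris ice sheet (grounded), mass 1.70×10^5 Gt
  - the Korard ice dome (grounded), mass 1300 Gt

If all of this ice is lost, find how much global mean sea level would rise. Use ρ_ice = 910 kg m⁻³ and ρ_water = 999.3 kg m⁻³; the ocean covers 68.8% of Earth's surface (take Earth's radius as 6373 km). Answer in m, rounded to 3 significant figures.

Voris: 1.70×10^5 Gt = 1.700×10^17 kg; dividing by ρ_w = 999.3 kg m⁻³ gives 1.701×10^14 m³ of water.
Korard: 1300 Gt = 1.300×10^15 kg; dividing by ρ_w = 999.3 kg m⁻³ gives 1.301×10^12 m³ of water.
Total added water ≈ 1.714×10^14 m³ over 3.51×10^14 m² → Δh = 0.488 m.

≈ 0.488 m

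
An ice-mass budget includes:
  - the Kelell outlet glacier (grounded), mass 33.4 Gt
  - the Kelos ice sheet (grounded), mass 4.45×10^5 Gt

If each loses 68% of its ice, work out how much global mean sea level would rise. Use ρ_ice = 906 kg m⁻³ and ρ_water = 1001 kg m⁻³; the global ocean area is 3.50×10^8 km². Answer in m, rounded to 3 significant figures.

≈ 0.864 m

Kelell: 0.68 × 33.4 Gt = 2.271×10^13 kg; dividing by ρ_w = 1001 kg m⁻³ gives 2.269×10^10 m³ of water.
Kelos: 0.68 × 4.45×10^5 Gt = 3.026×10^17 kg; dividing by ρ_w = 1001 kg m⁻³ gives 3.023×10^14 m³ of water.
Total added water ≈ 3.023×10^14 m³ over 3.50×10^14 m² → Δh = 0.864 m.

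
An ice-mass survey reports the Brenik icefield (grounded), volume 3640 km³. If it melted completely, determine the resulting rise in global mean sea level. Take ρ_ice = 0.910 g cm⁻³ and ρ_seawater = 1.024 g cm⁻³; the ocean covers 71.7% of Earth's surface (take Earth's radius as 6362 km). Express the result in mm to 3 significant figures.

Brenik: 3640 km³ × (910/1024) = 3235 km³ of water.
Spread over 3.65×10^14 m² of ocean, Δh = 3.235×10^12 / 3.65×10^14 = 8.87×10^-3 m = 8.87 mm.

≈ 8.87 mm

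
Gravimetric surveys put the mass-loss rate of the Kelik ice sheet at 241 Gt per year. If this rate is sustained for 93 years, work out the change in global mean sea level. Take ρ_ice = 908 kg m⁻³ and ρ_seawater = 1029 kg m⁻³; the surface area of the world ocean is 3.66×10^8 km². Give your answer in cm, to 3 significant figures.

≈ 5.95 cm

Total mass lost = 241 Gt/yr × 93 yr = 2.241×10^4 Gt = 2.241×10^16 kg.
ρ_w = 1029 kg m⁻³, so water volume = 2.241×10^16 / 1029 = 2.178×10^13 m³.
Δh = 2.178×10^13 / 3.66×10^14 = 0.0595 m = 5.95 cm.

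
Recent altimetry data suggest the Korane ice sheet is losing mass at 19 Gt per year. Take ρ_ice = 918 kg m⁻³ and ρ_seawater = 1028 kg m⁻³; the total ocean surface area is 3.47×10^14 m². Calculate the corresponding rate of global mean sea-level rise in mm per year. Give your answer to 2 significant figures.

≈ 0.053 mm/yr

ρ_w = 1028 kg m⁻³. Annual water volume added = 19 Gt / ρ_w = 1.900×10^13 kg / 1028 kg m⁻³ = 1.848×10^10 m³.
Δh per year = 1.848×10^10 / 3.47×10^14 = 5.33×10^-5 m = 0.053 mm.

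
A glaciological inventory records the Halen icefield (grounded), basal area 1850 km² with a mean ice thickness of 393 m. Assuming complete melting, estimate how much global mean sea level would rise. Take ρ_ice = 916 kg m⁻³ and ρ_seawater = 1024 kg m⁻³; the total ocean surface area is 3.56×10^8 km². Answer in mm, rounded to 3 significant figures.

≈ 1.83 mm

Halen: ice volume = 1850 km² × 393 m = 727.0 km³; 727.0 × (916/1024) = 650.4 km³ of water.
Spread over 3.56×10^14 m² of ocean, Δh = 6.504×10^11 / 3.56×10^14 = 1.83×10^-3 m = 1.83 mm.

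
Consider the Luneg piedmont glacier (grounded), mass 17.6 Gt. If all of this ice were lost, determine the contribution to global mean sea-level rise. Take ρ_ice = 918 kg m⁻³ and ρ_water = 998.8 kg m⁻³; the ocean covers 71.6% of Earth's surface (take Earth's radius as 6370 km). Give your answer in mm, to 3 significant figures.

Luneg: 17.6 Gt = 1.760×10^13 kg; dividing by ρ_w = 998.8 kg m⁻³ gives 1.762×10^10 m³ of water.
Spread over 3.65×10^14 m² of ocean, Δh = 1.762×10^10 / 3.65×10^14 = 4.83×10^-5 m = 0.0483 mm.

≈ 0.0483 mm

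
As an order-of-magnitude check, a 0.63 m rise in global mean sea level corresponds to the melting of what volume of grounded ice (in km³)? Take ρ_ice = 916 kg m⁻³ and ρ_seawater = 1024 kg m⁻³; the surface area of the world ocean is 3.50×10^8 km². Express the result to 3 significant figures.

Required water volume = Δh × A = 0.63 m × 3.50×10^14 m² = 2.205×10^14 m³ = 2.205×10^5 km³.
Ice volume = water volume × ρ_w/ρ_ice = 2.205×10^5 × 1024/916 = 2.46×10^5 km³.

≈ 2.46×10^5 km³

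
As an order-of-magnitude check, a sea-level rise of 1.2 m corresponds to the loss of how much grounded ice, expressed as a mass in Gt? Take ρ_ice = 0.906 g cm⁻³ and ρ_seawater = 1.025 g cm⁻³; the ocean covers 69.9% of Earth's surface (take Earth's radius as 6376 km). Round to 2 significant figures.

≈ 4.4×10^5 Gt

Required water volume = Δh × A = 1.2 m × 3.57×10^14 m² = 4.285×10^14 m³.
ρ_w = 1.025 g cm⁻³ = 1025 kg m⁻³, so the mass of water = 4.285×10^14 m³ × 1025 kg m⁻³ = 4.392×10^17 kg = 4.4×10^5 Gt (and the same mass of ice, by conservation).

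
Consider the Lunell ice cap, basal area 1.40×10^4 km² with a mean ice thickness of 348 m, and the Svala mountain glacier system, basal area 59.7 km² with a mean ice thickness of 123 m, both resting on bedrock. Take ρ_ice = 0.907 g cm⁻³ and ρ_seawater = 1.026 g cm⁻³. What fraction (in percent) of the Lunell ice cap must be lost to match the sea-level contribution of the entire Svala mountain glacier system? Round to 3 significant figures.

Equal sea-level rise means equal mass of meltwater, i.e. equal mass of ice lost.
Ice mass of Svala: 6.660×10^12 kg; ice mass of Lunell: 4.419×10^15 kg.
Fraction required = 6.660×10^12 / 4.419×10^15 = 1.51×10^-3 → 0.151 %.

≈ 0.151 %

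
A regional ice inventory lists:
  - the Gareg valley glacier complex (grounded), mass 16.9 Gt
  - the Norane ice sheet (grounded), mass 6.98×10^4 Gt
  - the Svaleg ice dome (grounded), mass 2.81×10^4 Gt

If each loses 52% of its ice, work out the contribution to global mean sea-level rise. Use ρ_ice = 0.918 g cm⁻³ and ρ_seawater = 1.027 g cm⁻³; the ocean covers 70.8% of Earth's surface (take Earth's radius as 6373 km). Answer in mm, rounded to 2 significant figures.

≈ 140 mm

Gareg: 0.52 × 16.9 Gt = 8.788×10^12 kg; dividing by ρ_w = 1.027 g cm⁻³ = 1027 kg m⁻³ gives 8.557×10^9 m³ of water.
Norane: 0.52 × 6.98×10^4 Gt = 3.630×10^16 kg; dividing by ρ_w = 1027 kg m⁻³ gives 3.534×10^13 m³ of water.
Svaleg: 0.52 × 2.81×10^4 Gt = 1.461×10^16 kg; dividing by ρ_w = 1027 kg m⁻³ gives 1.423×10^13 m³ of water.
Total added water ≈ 4.958×10^13 m³ over 3.61×10^14 m² → Δh = 0.137 m = 140 mm.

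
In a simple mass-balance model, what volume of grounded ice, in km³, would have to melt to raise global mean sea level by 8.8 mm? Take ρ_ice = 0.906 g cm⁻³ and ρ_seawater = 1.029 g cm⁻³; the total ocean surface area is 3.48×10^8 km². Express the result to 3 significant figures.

Required water volume = Δh × A = 0.0088 m × 3.48×10^14 m² = 3.062×10^12 m³ = 3062 km³.
Ice volume = water volume × ρ_w/ρ_ice = 3062 × 1029/906 = 3480 km³.

≈ 3480 km³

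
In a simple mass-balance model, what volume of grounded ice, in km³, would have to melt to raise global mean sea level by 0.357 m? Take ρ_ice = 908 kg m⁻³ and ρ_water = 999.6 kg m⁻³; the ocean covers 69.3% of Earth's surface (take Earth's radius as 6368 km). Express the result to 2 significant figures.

≈ 1.4×10^5 km³

Required water volume = Δh × A = 0.357 m × 3.53×10^14 m² = 1.261×10^14 m³ = 1.261×10^5 km³.
Ice volume = water volume × ρ_w/ρ_ice = 1.261×10^5 × 999.6/908 = 1.4×10^5 km³.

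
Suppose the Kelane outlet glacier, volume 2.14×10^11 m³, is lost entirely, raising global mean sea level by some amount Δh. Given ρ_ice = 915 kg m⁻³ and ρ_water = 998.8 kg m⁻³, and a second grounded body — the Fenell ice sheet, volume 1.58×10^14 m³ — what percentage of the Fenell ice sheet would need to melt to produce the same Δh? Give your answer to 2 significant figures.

≈ 0.14 %

Equal sea-level rise means equal mass of meltwater, i.e. equal mass of ice lost.
Ice mass of Kelane: 1.958×10^14 kg; ice mass of Fenell: 1.446×10^17 kg.
Fraction required = 1.958×10^14 / 1.446×10^17 = 1.35×10^-3 → 0.14 %.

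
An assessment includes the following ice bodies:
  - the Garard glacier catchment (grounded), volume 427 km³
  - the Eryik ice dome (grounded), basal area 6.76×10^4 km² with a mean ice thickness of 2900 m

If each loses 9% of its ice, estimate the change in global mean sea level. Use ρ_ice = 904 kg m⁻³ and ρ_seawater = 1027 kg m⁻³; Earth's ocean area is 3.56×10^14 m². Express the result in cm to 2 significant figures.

Garard: 0.09 × 427 km³ × (904/1027) = 33.83 km³ of water.
Eryik: ice volume = 6.76×10^4 km² × 2900 m = 1.960×10^5 km³; 0.09 × 1.960×10^5 × (904/1027) = 1.553×10^4 km³ of water.
Total added water ≈ 1.556×10^13 m³ over 3.56×10^14 m² → Δh = 0.0437 m = 4.4 cm.

≈ 4.4 cm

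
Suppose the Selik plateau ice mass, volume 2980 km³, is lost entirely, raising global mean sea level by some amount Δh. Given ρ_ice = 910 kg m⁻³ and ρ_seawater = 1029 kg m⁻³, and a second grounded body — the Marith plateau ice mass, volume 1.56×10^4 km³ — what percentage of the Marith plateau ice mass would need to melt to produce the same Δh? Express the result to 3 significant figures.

≈ 19.1 %

Equal sea-level rise means equal mass of meltwater, i.e. equal mass of ice lost.
Ice mass of Selik: 2.712×10^15 kg; ice mass of Marith: 1.420×10^16 kg.
Fraction required = 2.712×10^15 / 1.420×10^16 = 0.191 → 19.1 %.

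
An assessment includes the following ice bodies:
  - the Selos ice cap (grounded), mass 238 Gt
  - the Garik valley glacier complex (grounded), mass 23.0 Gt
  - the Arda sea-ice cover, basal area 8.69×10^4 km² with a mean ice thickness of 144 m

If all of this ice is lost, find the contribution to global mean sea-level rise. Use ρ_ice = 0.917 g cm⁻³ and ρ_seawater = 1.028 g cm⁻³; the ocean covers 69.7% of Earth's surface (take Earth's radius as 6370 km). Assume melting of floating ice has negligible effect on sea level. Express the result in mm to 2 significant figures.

Selos: 238 Gt = 2.380×10^14 kg; dividing by ρ_w = 1.028 g cm⁻³ = 1028 kg m⁻³ gives 2.315×10^11 m³ of water.
Garik: 23.0 Gt = 2.300×10^13 kg; dividing by ρ_w = 1028 kg m⁻³ gives 2.237×10^10 m³ of water.
The Arda sea-ice cover is floating and already displaces its own weight of water, so its melt adds essentially nothing to sea level.
Total added water ≈ 2.539×10^11 m³ over 3.55×10^14 m² → Δh = 7.14×10^-4 m = 0.71 mm.

≈ 0.71 mm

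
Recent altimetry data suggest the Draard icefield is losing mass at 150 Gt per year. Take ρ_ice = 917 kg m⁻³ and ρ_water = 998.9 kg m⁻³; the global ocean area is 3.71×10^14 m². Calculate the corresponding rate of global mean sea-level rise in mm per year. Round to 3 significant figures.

ρ_w = 998.9 kg m⁻³. Annual water volume added = 150 Gt / ρ_w = 1.500×10^14 kg / 998.9 kg m⁻³ = 1.502×10^11 m³.
Δh per year = 1.502×10^11 / 3.71×10^14 = 4.05×10^-4 m = 0.405 mm.

≈ 0.405 mm/yr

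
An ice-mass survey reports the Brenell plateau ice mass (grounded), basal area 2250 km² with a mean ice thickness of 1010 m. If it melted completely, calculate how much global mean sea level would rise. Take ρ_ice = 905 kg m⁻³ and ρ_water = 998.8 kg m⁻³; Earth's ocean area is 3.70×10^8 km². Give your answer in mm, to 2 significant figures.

≈ 5.6 mm

Brenell: ice volume = 2250 km² × 1010 m = 2272 km³; 2272 × (905/998.8) = 2059 km³ of water.
Spread over 3.70×10^14 m² of ocean, Δh = 2.059×10^12 / 3.70×10^14 = 5.57×10^-3 m = 5.6 mm.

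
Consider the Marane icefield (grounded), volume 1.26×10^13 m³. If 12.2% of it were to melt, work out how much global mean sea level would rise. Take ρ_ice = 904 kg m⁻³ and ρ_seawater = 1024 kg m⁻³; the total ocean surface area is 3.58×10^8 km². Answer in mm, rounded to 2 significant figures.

≈ 3.8 mm

Marane: 0.122 × 1.26×10^13 m³ × (904/1024) = 1.357×10^12 m³ of water.
Spread over 3.58×10^14 m² of ocean, Δh = 1.357×10^12 / 3.58×10^14 = 3.79×10^-3 m = 3.8 mm.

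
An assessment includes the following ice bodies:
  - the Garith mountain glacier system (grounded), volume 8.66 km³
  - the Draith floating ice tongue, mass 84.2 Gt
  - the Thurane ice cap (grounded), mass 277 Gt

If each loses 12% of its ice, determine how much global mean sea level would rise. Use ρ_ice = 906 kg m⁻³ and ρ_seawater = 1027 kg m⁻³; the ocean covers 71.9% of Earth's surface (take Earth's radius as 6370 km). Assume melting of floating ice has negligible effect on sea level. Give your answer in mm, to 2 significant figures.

≈ 0.091 mm

Garith: 0.12 × 8.66 km³ × (906/1027) = 0.9168 km³ of water.
The Draith floating ice tongue is floating and already displaces its own weight of water, so its melt adds essentially nothing to sea level.
Thurane: 0.12 × 277 Gt = 3.324×10^13 kg; dividing by ρ_w = 1027 kg m⁻³ gives 3.237×10^10 m³ of water.
Total added water ≈ 3.328×10^10 m³ over 3.67×10^14 m² → Δh = 9.08×10^-5 m = 0.091 mm.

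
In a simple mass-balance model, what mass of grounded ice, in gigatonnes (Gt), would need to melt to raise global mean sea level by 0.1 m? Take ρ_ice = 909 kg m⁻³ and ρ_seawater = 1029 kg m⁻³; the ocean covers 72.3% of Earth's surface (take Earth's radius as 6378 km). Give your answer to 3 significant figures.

≈ 3.80×10^4 Gt

Required water volume = Δh × A = 0.1 m × 3.70×10^14 m² = 3.696×10^13 m³.
ρ_w = 1029 kg m⁻³, so the mass of water = 3.696×10^13 m³ × 1029 kg m⁻³ = 3.803×10^16 kg = 3.80×10^4 Gt (and the same mass of ice, by conservation).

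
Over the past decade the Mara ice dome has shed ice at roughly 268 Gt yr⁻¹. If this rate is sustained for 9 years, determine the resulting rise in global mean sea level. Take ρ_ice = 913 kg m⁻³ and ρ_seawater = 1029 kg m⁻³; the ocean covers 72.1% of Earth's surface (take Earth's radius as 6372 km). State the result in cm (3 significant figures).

≈ 0.637 cm

Total mass lost = 268 Gt/yr × 9 yr = 2412 Gt = 2.412×10^15 kg.
ρ_w = 1029 kg m⁻³, so water volume = 2.412×10^15 / 1029 = 2.344×10^12 m³.
Δh = 2.344×10^12 / 3.68×10^14 = 6.37×10^-3 m = 0.637 cm.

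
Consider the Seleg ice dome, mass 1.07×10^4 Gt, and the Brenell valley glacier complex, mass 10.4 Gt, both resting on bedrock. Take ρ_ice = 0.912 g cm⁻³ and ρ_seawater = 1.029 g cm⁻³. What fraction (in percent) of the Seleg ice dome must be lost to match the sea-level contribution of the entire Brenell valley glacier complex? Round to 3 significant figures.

Equal sea-level rise means equal mass of meltwater, i.e. equal mass of ice lost.
Ice mass of Brenell: 1.040×10^13 kg; ice mass of Seleg: 1.070×10^16 kg.
Fraction required = 1.040×10^13 / 1.070×10^16 = 9.72×10^-4 → 0.0972 %.

≈ 0.0972 %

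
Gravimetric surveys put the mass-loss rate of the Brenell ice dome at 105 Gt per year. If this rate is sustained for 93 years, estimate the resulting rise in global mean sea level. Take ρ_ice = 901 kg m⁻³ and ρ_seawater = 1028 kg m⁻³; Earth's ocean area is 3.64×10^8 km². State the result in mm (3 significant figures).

Total mass lost = 105 Gt/yr × 93 yr = 9765 Gt = 9.765×10^15 kg.
ρ_w = 1028 kg m⁻³, so water volume = 9.765×10^15 / 1028 = 9.499×10^12 m³.
Δh = 9.499×10^12 / 3.64×10^14 = 0.0261 m = 26.1 mm.

≈ 26.1 mm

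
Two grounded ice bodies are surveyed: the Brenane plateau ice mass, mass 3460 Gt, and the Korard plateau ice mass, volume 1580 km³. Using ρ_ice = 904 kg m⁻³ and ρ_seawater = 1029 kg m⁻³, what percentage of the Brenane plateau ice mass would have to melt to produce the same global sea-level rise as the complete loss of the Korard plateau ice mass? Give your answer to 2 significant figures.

≈ 41 %

Equal sea-level rise means equal mass of meltwater, i.e. equal mass of ice lost.
Ice mass of Korard: 1.428×10^15 kg; ice mass of Brenane: 3.460×10^15 kg.
Fraction required = 1.428×10^15 / 3.460×10^15 = 0.413 → 41 %.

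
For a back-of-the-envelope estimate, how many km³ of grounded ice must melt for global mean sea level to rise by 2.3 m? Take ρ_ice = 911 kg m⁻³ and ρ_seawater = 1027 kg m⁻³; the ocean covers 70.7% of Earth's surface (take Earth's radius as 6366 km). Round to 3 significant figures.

Required water volume = Δh × A = 2.3 m × 3.60×10^14 m² = 8.281×10^14 m³ = 8.281×10^5 km³.
Ice volume = water volume × ρ_w/ρ_ice = 8.281×10^5 × 1027/911 = 9.34×10^5 km³.

≈ 9.34×10^5 km³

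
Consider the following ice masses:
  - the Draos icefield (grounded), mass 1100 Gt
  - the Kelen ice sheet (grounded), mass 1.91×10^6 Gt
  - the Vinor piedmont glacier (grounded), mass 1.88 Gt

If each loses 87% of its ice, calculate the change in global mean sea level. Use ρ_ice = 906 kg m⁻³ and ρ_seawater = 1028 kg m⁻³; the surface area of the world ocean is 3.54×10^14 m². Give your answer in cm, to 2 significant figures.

≈ 460 cm

Draos: 0.87 × 1100 Gt = 9.570×10^14 kg; dividing by ρ_w = 1028 kg m⁻³ gives 9.309×10^11 m³ of water.
Kelen: 0.87 × 1.91×10^6 Gt = 1.662×10^18 kg; dividing by ρ_w = 1028 kg m⁻³ gives 1.616×10^15 m³ of water.
Vinor: 0.87 × 1.88 Gt = 1.636×10^12 kg; dividing by ρ_w = 1028 kg m⁻³ gives 1.591×10^9 m³ of water.
Total added water ≈ 1.617×10^15 m³ over 3.54×10^14 m² → Δh = 4.57 m = 460 cm.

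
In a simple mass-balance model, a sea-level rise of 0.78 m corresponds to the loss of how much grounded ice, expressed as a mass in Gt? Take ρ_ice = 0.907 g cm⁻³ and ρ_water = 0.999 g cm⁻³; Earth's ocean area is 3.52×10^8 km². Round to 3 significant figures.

Required water volume = Δh × A = 0.78 m × 3.52×10^14 m² = 2.746×10^14 m³.
ρ_w = 0.999 g cm⁻³ = 999 kg m⁻³, so the mass of water = 2.746×10^14 m³ × 999 kg m⁻³ = 2.743×10^17 kg = 2.74×10^5 Gt (and the same mass of ice, by conservation).

≈ 2.74×10^5 Gt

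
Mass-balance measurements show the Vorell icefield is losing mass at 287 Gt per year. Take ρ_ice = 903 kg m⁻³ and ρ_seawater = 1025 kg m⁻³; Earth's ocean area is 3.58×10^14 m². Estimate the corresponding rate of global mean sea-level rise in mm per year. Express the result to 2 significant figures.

≈ 0.78 mm/yr

ρ_w = 1025 kg m⁻³. Annual water volume added = 287 Gt / ρ_w = 2.870×10^14 kg / 1025 kg m⁻³ = 2.800×10^11 m³.
Δh per year = 2.800×10^11 / 3.58×10^14 = 7.82×10^-4 m = 0.78 mm.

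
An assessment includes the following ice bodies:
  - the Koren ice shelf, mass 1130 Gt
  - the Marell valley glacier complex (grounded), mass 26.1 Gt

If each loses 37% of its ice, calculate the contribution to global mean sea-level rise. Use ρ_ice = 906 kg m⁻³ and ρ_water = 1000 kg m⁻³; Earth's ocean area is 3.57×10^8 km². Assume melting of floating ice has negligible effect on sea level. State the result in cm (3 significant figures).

≈ 2.71×10^-3 cm

The Koren ice shelf is floating and already displaces its own weight of water, so its melt adds essentially nothing to sea level.
Marell: 0.37 × 26.1 Gt = 9.657×10^12 kg; dividing by ρ_w = 1000 kg m⁻³ gives 9.657×10^9 m³ of water.
Total added water ≈ 9.657×10^9 m³ over 3.57×10^14 m² → Δh = 2.71×10^-5 m = 2.71×10^-3 cm.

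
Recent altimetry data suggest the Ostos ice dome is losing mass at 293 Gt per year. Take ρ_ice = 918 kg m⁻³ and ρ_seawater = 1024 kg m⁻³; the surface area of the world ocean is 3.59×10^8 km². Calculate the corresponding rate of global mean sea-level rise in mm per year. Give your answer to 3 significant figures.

≈ 0.797 mm/yr

ρ_w = 1024 kg m⁻³. Annual water volume added = 293 Gt / ρ_w = 2.930×10^14 kg / 1024 kg m⁻³ = 2.861×10^11 m³.
Δh per year = 2.861×10^11 / 3.59×10^14 = 7.97×10^-4 m = 0.797 mm.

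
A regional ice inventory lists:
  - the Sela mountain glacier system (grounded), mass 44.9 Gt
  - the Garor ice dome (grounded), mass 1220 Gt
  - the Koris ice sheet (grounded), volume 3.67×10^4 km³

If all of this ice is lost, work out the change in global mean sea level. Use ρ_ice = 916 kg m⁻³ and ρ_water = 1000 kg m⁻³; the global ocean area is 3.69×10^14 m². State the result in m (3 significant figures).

Sela: 44.9 Gt = 4.490×10^13 kg; dividing by ρ_w = 1000 kg m⁻³ gives 4.490×10^10 m³ of water.
Garor: 1220 Gt = 1.220×10^15 kg; dividing by ρ_w = 1000 kg m⁻³ gives 1.220×10^12 m³ of water.
Koris: 3.67×10^4 km³ × (916/1000) = 3.362×10^4 km³ of water.
Total added water ≈ 3.488×10^13 m³ over 3.69×10^14 m² → Δh = 0.0945 m.

≈ 0.0945 m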